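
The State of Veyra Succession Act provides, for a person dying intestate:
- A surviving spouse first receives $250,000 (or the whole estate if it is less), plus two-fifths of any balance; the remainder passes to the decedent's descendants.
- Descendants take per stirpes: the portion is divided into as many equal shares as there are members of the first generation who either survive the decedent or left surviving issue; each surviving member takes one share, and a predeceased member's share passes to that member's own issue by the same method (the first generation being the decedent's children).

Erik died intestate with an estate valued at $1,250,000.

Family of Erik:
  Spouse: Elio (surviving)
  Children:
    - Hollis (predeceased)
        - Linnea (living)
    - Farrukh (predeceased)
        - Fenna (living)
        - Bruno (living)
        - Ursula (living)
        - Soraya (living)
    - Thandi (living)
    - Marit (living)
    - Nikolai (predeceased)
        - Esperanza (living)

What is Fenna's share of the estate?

Fenna receives $30,000.

Elio first takes $250,000, leaving a balance of $1,000,000. Elio then takes two-fifths of the balance ($400,000), for a total of $650,000. The remaining $600,000 passes to the descendants.
The descendants' portion ($600,000) is divided into 5 shares of $120,000: Thandi and Marit each take $120,000; Hollis's $120,000 share passes to Hollis's issue; Farrukh's $120,000 share passes to Farrukh's issue; Nikolai's $120,000 share passes to Nikolai's issue.
Hollis's share ($120,000) passes entirely to Linnea.
Farrukh's share ($120,000) is divided into 4 shares of $30,000: Fenna, Bruno, Ursula, and Soraya each take $30,000.
Nikolai's share ($120,000) passes entirely to Esperanza.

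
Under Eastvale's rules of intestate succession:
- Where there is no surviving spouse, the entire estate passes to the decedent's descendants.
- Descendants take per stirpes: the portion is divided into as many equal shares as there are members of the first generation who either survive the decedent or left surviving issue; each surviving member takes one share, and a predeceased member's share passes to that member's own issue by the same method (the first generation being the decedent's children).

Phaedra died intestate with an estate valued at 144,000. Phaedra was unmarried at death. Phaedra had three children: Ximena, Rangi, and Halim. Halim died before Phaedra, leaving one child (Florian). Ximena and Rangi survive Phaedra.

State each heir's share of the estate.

The entire 144,000 passes to the descendants.
That amount (144,000) is divided into 3 shares of 48,000: Ximena and Rangi each take 48,000; Halim's 48,000 share passes to Halim's issue.
Halim's share (48,000) passes entirely to Florian.

Ximena: 48,000; Rangi: 48,000; Florian: 48,000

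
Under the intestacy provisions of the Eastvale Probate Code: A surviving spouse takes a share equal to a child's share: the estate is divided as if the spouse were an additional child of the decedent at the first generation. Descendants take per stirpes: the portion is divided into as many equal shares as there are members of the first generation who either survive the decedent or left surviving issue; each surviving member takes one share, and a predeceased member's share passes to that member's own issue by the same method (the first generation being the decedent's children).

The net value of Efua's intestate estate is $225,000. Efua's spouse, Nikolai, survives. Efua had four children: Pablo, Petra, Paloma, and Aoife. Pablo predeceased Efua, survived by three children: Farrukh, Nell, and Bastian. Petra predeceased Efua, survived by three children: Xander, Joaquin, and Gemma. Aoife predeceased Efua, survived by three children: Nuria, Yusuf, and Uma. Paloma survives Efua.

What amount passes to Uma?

Uma receives $15,000.

The spouse counts as an additional share at the children's level, so there are 5 primary shares of $45,000. Nikolai takes one such share ($45,000).
The children's combined portion ($180,000) is divided into 4 shares of $45,000: Paloma takes $45,000; Pablo's $45,000 share passes to Pablo's issue; Petra's $45,000 share passes to Petra's issue; Aoife's $45,000 share passes to Aoife's issue.
Pablo's share ($45,000) is divided into 3 shares of $15,000: Farrukh, Nell, and Bastian each take $15,000.
Petra's share ($45,000) is divided into 3 shares of $15,000: Xander, Joaquin, and Gemma each take $15,000.
Aoife's share ($45,000) is divided into 3 shares of $15,000: Nuria, Yusuf, and Uma each take $15,000.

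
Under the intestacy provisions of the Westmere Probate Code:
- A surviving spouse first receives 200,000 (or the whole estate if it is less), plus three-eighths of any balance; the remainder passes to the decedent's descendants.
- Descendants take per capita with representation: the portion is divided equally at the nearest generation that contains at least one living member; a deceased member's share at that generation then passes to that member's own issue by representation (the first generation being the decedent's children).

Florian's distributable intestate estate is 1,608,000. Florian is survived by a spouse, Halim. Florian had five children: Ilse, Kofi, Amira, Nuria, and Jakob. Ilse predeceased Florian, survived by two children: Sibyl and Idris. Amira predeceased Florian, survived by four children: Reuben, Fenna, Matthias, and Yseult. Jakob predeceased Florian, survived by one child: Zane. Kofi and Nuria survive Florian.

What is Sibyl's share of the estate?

Halim first takes 200,000, leaving a balance of 1,408,000. Halim then takes three-eighths of the balance (528,000), for a total of 728,000. The remaining 880,000 passes to the descendants.
The descendants' portion (880,000) is divided into 5 shares of 176,000: Kofi and Nuria each take 176,000; Ilse's 176,000 share passes to Ilse's issue; Amira's 176,000 share passes to Amira's issue; Jakob's 176,000 share passes to Jakob's issue.
Ilse's share (176,000) is divided into 2 shares of 88,000: Sibyl and Idris each take 88,000.
Amira's share (176,000) is divided into 4 shares of 44,000: Reuben, Fenna, Matthias, and Yseult each take 44,000.
Jakob's share (176,000) passes entirely to Zane.

Sibyl receives 88,000.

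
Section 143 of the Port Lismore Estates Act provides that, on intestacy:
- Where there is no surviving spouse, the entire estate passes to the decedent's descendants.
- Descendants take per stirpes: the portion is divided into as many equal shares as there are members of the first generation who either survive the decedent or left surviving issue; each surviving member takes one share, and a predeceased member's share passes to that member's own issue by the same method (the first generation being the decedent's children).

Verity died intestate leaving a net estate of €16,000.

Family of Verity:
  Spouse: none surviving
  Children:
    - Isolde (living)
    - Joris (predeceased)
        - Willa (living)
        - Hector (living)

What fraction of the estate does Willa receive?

The entire €16,000 passes to the descendants.
That amount (€16,000) is divided into 2 shares of €8,000: Isolde takes €8,000; Joris's €8,000 share passes to Joris's issue.
Joris's share (€8,000) is divided into 2 shares of €4,000: Willa and Hector each take €4,000.

Willa receives 1/4 of the estate.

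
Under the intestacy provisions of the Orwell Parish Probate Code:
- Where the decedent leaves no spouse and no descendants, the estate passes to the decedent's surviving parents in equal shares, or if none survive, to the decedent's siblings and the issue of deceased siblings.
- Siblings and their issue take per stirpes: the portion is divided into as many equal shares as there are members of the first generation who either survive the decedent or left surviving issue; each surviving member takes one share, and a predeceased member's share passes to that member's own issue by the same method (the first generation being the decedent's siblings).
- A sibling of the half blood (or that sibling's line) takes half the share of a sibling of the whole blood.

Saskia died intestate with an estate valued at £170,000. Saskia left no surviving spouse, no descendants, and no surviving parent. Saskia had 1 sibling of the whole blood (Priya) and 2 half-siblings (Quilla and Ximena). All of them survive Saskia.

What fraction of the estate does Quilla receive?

The entire £170,000 passes to the siblings and their issue.
Counting each half-blood sibling's line as half a unit, there are 2 units in £170,000, so one unit is £85,000. Whole-blood lines (Priya) take £85,000 each; half-blood lines (Quilla and Ximena) take £42,500 each.

Quilla receives 1/4 of the estate.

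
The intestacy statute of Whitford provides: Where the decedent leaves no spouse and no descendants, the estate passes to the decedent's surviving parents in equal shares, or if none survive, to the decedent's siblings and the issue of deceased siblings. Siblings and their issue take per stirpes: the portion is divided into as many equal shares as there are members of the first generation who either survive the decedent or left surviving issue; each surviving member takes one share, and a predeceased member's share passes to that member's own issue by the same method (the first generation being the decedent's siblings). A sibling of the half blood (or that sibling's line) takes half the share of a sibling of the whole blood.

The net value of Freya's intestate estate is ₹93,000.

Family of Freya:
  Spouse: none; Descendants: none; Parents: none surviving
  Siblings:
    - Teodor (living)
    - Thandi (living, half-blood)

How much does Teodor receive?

Teodor receives ₹62,000.

The entire ₹93,000 passes to the siblings and their issue.
Counting each half-blood sibling's line as half a unit, there are 3/2 units in ₹93,000, so one unit is ₹62,000. Whole-blood lines (Teodor) take ₹62,000 each; half-blood lines (Thandi) take ₹31,000 each.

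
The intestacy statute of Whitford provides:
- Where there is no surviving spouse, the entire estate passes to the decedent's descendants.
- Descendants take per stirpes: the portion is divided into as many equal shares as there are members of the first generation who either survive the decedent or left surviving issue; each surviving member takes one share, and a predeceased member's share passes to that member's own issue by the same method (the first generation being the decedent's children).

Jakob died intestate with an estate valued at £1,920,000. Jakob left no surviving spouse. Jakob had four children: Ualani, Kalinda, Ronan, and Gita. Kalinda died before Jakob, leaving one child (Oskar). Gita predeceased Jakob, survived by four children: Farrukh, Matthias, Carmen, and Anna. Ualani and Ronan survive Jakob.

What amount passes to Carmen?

Carmen receives £120,000.

The entire £1,920,000 passes to the descendants.
That amount (£1,920,000) is divided into 4 shares of £480,000: Ualani and Ronan each take £480,000; Kalinda's £480,000 share passes to Kalinda's issue; Gita's £480,000 share passes to Gita's issue.
Kalinda's share (£480,000) passes entirely to Oskar.
Gita's share (£480,000) is divided into 4 shares of £120,000: Farrukh, Matthias, Carmen, and Anna each take £120,000.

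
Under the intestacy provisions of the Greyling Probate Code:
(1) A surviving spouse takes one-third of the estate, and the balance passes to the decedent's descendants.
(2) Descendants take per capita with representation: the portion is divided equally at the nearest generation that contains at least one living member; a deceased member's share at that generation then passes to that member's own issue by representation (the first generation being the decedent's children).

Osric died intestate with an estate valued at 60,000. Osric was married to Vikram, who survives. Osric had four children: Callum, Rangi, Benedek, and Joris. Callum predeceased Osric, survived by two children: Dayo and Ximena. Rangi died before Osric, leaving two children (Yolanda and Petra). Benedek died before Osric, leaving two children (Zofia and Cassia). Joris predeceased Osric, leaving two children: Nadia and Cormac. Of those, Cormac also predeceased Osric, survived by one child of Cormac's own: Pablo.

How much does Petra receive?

Vikram takes one-third of 60,000 = 20,000. The remaining 40,000 passes to the descendants.
No child survives, so the initial division is made at the grandchildren's generation.
The descendants' portion (40,000) is divided into 8 shares of 5,000: Dayo, Ximena, Yolanda, Petra, Zofia, Cassia, and Nadia each take 5,000; Cormac's 5,000 share passes to Cormac's issue.
Cormac's share (5,000) passes entirely to Pablo.

Petra receives 5,000.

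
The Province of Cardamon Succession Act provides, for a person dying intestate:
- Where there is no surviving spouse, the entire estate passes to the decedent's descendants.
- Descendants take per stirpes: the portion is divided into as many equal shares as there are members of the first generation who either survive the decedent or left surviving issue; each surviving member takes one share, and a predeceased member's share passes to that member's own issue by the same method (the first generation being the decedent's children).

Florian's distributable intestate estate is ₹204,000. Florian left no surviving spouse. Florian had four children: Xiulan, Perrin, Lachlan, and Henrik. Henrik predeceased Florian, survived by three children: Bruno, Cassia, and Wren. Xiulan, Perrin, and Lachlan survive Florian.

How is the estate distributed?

Xiulan: ₹51,000; Perrin: ₹51,000; Lachlan: ₹51,000; Bruno: ₹17,000; Cassia: ₹17,000; Wren: ₹17,000

The entire ₹204,000 passes to the descendants.
That amount (₹204,000) is divided into 4 shares of ₹51,000: Xiulan, Perrin, and Lachlan each take ₹51,000; Henrik's ₹51,000 share passes to Henrik's issue.
Henrik's share (₹51,000) is divided into 3 shares of ₹17,000: Bruno, Cassia, and Wren each take ₹17,000.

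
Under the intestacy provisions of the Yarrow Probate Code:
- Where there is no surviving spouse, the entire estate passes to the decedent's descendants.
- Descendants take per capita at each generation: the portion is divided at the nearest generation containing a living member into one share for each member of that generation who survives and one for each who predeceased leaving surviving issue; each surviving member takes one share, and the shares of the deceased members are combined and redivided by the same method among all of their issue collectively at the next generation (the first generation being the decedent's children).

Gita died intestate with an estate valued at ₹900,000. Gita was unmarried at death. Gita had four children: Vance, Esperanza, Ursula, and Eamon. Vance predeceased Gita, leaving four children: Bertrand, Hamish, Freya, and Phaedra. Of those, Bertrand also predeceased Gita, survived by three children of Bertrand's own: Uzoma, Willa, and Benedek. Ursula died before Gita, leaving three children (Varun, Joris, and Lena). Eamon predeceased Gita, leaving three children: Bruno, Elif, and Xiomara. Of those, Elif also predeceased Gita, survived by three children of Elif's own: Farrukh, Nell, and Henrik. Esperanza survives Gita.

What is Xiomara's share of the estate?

Xiomara receives ₹67,500.

The entire ₹900,000 passes to the descendants.
That amount (₹900,000) is divided at the children's generation into 4 shares of ₹225,000. Esperanza takes ₹225,000. The 3 shares of the deceased (Vance, Ursula, and Eamon) are combined into a pool of ₹675,000.
That pool (₹675,000) is divided at the grandchildren's generation into 10 shares of ₹67,500. Hamish, Freya, Phaedra, Varun, Joris, Lena, Bruno, and Xiomara each take ₹67,500. The 2 shares of the deceased (Bertrand and Elif) are combined into a pool of ₹135,000.
That pool (₹135,000) is divided at the great-grandchildren's generation equally among Uzoma, Willa, Benedek, Farrukh, Nell, and Henrik: ₹22,500 each.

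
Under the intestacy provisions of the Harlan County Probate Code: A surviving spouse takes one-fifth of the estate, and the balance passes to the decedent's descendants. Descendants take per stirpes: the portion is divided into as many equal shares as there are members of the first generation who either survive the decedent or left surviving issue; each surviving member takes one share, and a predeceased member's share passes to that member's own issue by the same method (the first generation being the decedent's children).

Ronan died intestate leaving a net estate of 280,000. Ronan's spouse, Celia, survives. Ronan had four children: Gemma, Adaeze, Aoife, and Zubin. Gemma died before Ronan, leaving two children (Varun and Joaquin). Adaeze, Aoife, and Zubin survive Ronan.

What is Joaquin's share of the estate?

Joaquin receives 28,000.

Celia takes one-fifth of 280,000 = 56,000. The remaining 224,000 passes to the descendants.
The descendants' portion (224,000) is divided into 4 shares of 56,000: Adaeze, Aoife, and Zubin each take 56,000; Gemma's 56,000 share passes to Gemma's issue.
Gemma's share (56,000) is divided into 2 shares of 28,000: Varun and Joaquin each take 28,000.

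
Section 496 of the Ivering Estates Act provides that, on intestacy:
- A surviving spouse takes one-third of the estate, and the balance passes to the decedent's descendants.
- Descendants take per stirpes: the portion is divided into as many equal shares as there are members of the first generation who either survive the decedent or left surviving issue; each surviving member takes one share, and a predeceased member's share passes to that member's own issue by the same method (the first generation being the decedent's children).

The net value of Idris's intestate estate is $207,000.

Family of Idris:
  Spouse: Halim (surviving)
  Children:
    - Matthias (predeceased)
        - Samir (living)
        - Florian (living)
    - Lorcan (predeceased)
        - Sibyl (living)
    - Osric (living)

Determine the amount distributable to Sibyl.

Sibyl receives $46,000.

Halim takes one-third of $207,000 = $69,000. The remaining $138,000 passes to the descendants.
The descendants' portion ($138,000) is divided into 3 shares of $46,000: Osric takes $46,000; Matthias's $46,000 share passes to Matthias's issue; Lorcan's $46,000 share passes to Lorcan's issue.
Matthias's share ($46,000) is divided into 2 shares of $23,000: Samir and Florian each take $23,000.
Lorcan's share ($46,000) passes entirely to Sibyl.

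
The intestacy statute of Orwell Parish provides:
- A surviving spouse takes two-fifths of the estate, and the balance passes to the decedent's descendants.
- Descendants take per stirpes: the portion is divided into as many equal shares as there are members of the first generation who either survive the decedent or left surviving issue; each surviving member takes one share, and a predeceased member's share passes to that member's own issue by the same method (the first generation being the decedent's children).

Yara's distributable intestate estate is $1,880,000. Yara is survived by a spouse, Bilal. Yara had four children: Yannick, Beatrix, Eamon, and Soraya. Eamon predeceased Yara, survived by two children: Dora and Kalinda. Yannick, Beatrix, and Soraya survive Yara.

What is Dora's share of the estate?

Dora receives $141,000.

Bilal takes two-fifths of $1,880,000 = $752,000. The remaining $1,128,000 passes to the descendants.
The descendants' portion ($1,128,000) is divided into 4 shares of $282,000: Yannick, Beatrix, and Soraya each take $282,000; Eamon's $282,000 share passes to Eamon's issue.
Eamon's share ($282,000) is divided into 2 shares of $141,000: Dora and Kalinda each take $141,000.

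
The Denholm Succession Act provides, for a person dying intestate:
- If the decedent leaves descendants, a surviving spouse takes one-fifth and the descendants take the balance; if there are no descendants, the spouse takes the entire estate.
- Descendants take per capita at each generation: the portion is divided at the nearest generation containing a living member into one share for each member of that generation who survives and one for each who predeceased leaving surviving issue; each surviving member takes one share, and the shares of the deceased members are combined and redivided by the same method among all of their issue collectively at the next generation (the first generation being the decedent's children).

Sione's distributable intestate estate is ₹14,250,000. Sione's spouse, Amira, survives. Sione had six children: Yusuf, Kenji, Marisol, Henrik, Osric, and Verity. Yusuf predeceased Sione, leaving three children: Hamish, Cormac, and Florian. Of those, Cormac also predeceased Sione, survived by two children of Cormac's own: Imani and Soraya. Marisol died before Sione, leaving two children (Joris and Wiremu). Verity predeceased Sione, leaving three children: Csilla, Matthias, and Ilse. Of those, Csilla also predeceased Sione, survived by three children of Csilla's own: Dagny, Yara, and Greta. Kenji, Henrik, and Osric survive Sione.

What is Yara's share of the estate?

Yara receives ₹285,000.

Amira takes one-fifth of ₹14,250,000 = ₹2,850,000. The remaining ₹11,400,000 passes to the descendants.
The descendants' portion (₹11,400,000) is divided at the children's generation into 6 shares of ₹1,900,000. Kenji, Henrik, and Osric each take ₹1,900,000. The 3 shares of the deceased (Yusuf, Marisol, and Verity) are combined into a pool of ₹5,700,000.
That pool (₹5,700,000) is divided at the grandchildren's generation into 8 shares of ₹712,500. Hamish, Florian, Joris, Wiremu, Matthias, and Ilse each take ₹712,500. The 2 shares of the deceased (Cormac and Csilla) are combined into a pool of ₹1,425,000.
That pool (₹1,425,000) is divided at the great-grandchildren's generation equally among Imani, Soraya, Dagny, Yara, and Greta: ₹285,000 each.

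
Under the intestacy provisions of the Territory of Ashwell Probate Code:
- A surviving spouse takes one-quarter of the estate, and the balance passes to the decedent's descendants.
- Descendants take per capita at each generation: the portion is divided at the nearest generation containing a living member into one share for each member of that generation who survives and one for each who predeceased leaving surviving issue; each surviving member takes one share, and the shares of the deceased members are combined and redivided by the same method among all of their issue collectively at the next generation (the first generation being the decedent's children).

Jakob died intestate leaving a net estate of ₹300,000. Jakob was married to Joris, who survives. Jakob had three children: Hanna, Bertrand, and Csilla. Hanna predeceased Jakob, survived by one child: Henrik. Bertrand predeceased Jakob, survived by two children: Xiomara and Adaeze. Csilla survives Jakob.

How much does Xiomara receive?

Xiomara receives ₹50,000.

Joris takes one-quarter of ₹300,000 = ₹75,000. The remaining ₹225,000 passes to the descendants.
The descendants' portion (₹225,000) is divided at the children's generation into 3 shares of ₹75,000. Csilla takes ₹75,000. The 2 shares of the deceased (Hanna and Bertrand) are combined into a pool of ₹150,000.
That pool (₹150,000) is divided at the grandchildren's generation equally among Henrik, Xiomara, and Adaeze: ₹50,000 each.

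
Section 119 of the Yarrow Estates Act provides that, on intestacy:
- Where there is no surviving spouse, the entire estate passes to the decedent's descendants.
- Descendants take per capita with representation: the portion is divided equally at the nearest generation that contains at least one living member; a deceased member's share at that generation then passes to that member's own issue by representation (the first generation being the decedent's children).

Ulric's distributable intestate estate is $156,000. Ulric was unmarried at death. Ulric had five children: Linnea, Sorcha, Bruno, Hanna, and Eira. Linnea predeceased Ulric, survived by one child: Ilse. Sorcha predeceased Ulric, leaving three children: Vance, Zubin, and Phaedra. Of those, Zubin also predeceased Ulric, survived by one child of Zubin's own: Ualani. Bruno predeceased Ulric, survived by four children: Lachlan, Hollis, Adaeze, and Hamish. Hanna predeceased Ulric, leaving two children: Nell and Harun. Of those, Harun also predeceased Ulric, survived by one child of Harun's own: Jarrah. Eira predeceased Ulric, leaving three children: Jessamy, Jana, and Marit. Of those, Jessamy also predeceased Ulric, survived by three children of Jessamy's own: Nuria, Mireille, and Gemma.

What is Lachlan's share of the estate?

The entire $156,000 passes to the descendants.
No child survives, so the initial division is made at the grandchildren's generation.
That amount ($156,000) is divided into 13 shares of $12,000: Ilse, Vance, Phaedra, Lachlan, Hollis, Adaeze, Hamish, Nell, Jana, and Marit each take $12,000; Zubin's $12,000 share passes to Zubin's issue; Harun's $12,000 share passes to Harun's issue; Jessamy's $12,000 share passes to Jessamy's issue.
Zubin's share ($12,000) passes entirely to Ualani.
Harun's share ($12,000) passes entirely to Jarrah.
Jessamy's share ($12,000) is divided into 3 shares of $4,000: Nuria, Mireille, and Gemma each take $4,000.

Lachlan receives $12,000.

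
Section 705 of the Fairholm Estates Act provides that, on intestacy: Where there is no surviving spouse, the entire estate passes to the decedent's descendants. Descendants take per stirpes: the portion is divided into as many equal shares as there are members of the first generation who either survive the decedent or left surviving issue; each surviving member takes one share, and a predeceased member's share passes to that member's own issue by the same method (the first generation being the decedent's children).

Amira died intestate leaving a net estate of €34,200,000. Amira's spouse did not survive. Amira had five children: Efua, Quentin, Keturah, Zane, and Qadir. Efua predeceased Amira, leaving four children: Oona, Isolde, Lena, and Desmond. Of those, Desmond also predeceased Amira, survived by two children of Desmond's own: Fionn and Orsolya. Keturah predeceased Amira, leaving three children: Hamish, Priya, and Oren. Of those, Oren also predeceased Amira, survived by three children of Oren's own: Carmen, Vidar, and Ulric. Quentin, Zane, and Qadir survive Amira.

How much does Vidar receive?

Vidar receives €760,000.

The entire €34,200,000 passes to the descendants.
That amount (€34,200,000) is divided into 5 shares of €6,840,000: Quentin, Zane, and Qadir each take €6,840,000; Efua's €6,840,000 share passes to Efua's issue; Keturah's €6,840,000 share passes to Keturah's issue.
Efua's share (€6,840,000) is divided into 4 shares of €1,710,000: Oona, Isolde, and Lena each take €1,710,000; Desmond's €1,710,000 share passes to Desmond's issue.
Desmond's share (€1,710,000) is divided into 2 shares of €855,000: Fionn and Orsolya each take €855,000.
Keturah's share (€6,840,000) is divided into 3 shares of €2,280,000: Hamish and Priya each take €2,280,000; Oren's €2,280,000 share passes to Oren's issue.
Oren's share (€2,280,000) is divided into 3 shares of €760,000: Carmen, Vidar, and Ulric each take €760,000.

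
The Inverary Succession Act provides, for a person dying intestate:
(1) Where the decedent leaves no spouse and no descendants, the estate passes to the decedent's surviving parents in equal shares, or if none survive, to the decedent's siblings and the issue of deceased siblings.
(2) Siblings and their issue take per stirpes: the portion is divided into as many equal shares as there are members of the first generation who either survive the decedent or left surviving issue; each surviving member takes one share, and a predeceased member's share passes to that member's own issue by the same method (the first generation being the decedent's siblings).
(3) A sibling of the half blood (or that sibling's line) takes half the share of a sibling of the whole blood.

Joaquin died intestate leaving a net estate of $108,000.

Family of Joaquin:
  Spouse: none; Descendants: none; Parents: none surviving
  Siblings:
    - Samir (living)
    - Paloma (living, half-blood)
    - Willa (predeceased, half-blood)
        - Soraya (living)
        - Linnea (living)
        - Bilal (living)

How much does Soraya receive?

Soraya receives $9,000.

The entire $108,000 passes to the siblings and their issue.
Counting each half-blood sibling's line as half a unit, there are 2 units in $108,000, so one unit is $54,000. Whole-blood lines (Samir) take $54,000 each; half-blood lines (Paloma and Willa) take $27,000 each.
Willa's share ($27,000) is divided into 3 shares of $9,000: Soraya, Linnea, and Bilal each take $9,000.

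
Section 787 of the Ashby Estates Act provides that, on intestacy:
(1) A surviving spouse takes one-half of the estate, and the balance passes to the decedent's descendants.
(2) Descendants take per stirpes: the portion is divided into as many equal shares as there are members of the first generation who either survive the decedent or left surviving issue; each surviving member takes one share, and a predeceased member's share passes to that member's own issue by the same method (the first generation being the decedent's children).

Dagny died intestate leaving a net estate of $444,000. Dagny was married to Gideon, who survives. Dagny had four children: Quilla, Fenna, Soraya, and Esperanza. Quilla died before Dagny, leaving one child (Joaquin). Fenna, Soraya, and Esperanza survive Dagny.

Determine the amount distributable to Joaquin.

Joaquin receives $55,500.

Gideon takes one-half of $444,000 = $222,000. The remaining $222,000 passes to the descendants.
The descendants' portion ($222,000) is divided into 4 shares of $55,500: Fenna, Soraya, and Esperanza each take $55,500; Quilla's $55,500 share passes to Quilla's issue.
Quilla's share ($55,500) passes entirely to Joaquin.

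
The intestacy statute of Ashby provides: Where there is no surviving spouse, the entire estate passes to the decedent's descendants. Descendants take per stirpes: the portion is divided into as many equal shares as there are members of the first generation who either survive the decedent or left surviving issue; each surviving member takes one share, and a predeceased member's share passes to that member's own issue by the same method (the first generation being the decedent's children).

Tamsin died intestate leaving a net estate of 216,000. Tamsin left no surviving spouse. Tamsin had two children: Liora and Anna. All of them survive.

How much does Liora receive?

Liora receives 108,000.

The entire 216,000 passes to the descendants.
That amount (216,000) is divided into 2 shares of 108,000: Liora and Anna each take 108,000.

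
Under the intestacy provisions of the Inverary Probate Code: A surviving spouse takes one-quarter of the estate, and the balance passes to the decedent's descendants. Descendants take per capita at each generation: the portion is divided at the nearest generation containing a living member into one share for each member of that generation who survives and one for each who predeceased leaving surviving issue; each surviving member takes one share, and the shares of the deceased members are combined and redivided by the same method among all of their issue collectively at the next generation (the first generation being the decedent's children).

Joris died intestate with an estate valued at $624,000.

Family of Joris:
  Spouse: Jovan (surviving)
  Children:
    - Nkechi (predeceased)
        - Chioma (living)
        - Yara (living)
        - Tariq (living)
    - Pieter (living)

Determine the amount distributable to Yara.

Yara receives $78,000.

Jovan takes one-quarter of $624,000 = $156,000. The remaining $468,000 passes to the descendants.
The descendants' portion ($468,000) is divided at the children's generation into 2 shares of $234,000. Pieter takes $234,000. The remaining share for the deceased Nkechi ($234,000) is carried to the next generation.
That pool ($234,000) is divided at the grandchildren's generation equally among Chioma, Yara, and Tariq: $78,000 each.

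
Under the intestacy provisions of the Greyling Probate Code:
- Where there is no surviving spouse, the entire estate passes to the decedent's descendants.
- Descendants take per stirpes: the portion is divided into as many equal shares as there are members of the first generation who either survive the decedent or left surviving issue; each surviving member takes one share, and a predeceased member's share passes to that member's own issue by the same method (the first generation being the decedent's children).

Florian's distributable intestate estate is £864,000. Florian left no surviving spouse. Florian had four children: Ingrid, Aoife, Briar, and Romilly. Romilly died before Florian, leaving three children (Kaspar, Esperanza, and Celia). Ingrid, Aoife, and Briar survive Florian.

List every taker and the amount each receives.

The entire £864,000 passes to the descendants.
That amount (£864,000) is divided into 4 shares of £216,000: Ingrid, Aoife, and Briar each take £216,000; Romilly's £216,000 share passes to Romilly's issue.
Romilly's share (£216,000) is divided into 3 shares of £72,000: Kaspar, Esperanza, and Celia each take £72,000.

Ingrid: £216,000; Aoife: £216,000; Briar: £216,000; Kaspar: £72,000; Esperanza: £72,000; Celia: £72,000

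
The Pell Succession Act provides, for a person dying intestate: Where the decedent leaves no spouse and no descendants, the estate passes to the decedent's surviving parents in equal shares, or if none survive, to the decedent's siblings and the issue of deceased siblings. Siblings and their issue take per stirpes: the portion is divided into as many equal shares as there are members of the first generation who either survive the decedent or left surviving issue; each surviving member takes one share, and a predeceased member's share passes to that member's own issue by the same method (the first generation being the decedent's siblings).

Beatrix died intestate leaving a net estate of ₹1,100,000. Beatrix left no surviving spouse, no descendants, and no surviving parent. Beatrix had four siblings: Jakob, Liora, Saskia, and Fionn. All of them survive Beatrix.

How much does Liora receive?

Liora receives ₹275,000.

The entire ₹1,100,000 passes to the siblings and their issue.
That amount (₹1,100,000) is divided into 4 shares of ₹275,000: Jakob, Liora, Saskia, and Fionn each take ₹275,000.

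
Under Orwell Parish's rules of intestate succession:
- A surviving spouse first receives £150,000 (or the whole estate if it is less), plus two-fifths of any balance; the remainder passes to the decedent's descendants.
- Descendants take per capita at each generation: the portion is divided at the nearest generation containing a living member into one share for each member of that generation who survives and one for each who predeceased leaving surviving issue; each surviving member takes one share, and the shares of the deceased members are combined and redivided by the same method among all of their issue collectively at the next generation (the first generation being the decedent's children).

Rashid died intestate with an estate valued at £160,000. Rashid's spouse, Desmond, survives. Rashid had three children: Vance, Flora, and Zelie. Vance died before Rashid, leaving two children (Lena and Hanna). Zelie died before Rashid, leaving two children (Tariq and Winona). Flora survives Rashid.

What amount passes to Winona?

Desmond first takes £150,000, leaving a balance of £10,000. Desmond then takes two-fifths of the balance (£4,000), for a total of £154,000. The remaining £6,000 passes to the descendants.
The descendants' portion (£6,000) is divided at the children's generation into 3 shares of £2,000. Flora takes £2,000. The 2 shares of the deceased (Vance and Zelie) are combined into a pool of £4,000.
That pool (£4,000) is divided at the grandchildren's generation equally among Lena, Hanna, Tariq, and Winona: £1,000 each.

Winona receives £1,000.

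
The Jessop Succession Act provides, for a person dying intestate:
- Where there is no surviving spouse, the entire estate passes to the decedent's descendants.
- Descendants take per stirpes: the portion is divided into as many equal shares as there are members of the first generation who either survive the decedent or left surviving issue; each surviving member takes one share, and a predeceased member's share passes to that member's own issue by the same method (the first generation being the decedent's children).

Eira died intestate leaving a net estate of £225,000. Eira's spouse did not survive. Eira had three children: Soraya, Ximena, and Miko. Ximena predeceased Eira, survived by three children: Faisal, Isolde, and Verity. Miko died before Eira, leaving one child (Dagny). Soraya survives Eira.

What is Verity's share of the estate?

Verity receives £25,000.

The entire £225,000 passes to the descendants.
That amount (£225,000) is divided into 3 shares of £75,000: Soraya takes £75,000; Ximena's £75,000 share passes to Ximena's issue; Miko's £75,000 share passes to Miko's issue.
Ximena's share (£75,000) is divided into 3 shares of £25,000: Faisal, Isolde, and Verity each take £25,000.
Miko's share (£75,000) passes entirely to Dagny.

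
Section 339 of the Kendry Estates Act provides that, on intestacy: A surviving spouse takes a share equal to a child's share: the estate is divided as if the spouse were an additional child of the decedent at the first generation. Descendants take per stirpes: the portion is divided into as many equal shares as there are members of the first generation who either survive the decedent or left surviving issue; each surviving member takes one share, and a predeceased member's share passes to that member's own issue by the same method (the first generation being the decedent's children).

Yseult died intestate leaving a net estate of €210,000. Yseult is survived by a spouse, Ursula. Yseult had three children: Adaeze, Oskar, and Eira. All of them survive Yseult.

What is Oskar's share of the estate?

The spouse counts as an additional share at the children's level, so there are 4 primary shares of €52,500. Ursula takes one such share (€52,500).
The children's combined portion (€157,500) is divided into 3 shares of €52,500: Adaeze, Oskar, and Eira each take €52,500.

Oskar receives €52,500.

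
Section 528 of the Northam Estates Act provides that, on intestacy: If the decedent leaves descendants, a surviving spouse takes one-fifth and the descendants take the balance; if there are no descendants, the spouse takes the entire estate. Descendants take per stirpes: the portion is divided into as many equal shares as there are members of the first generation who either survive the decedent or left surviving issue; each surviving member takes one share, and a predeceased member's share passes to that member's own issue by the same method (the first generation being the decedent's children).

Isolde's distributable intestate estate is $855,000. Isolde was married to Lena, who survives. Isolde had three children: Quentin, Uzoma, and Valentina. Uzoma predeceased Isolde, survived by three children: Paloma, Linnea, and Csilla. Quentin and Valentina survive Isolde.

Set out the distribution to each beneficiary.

Lena takes one-fifth of $855,000 = $171,000. The remaining $684,000 passes to the descendants.
The descendants' portion ($684,000) is divided into 3 shares of $228,000: Quentin and Valentina each take $228,000; Uzoma's $228,000 share passes to Uzoma's issue.
Uzoma's share ($228,000) is divided into 3 shares of $76,000: Paloma, Linnea, and Csilla each take $76,000.

Lena: $171,000; Quentin: $228,000; Paloma: $76,000; Linnea: $76,000; Csilla: $76,000; Valentina: $228,000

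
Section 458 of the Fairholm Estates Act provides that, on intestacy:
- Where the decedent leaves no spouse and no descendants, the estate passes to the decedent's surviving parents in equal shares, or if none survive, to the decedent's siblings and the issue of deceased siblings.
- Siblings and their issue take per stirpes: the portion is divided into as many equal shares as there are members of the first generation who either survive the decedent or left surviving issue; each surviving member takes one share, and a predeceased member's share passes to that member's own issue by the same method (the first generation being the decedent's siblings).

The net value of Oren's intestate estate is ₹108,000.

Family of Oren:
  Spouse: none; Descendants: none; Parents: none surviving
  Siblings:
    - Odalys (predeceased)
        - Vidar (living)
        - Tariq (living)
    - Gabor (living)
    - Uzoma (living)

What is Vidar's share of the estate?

The entire ₹108,000 passes to the siblings and their issue.
That amount (₹108,000) is divided into 3 shares of ₹36,000: Gabor and Uzoma each take ₹36,000; Odalys's ₹36,000 share passes to Odalys's issue.
Odalys's share (₹36,000) is divided into 2 shares of ₹18,000: Vidar and Tariq each take ₹18,000.

Vidar receives ₹18,000.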